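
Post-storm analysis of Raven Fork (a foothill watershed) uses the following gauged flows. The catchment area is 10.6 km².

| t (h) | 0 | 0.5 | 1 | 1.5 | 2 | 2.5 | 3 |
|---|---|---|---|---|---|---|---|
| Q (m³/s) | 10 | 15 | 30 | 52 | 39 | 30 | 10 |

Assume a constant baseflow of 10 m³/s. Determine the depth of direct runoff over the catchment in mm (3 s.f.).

d ≈ 19.7 mm

Direct runoff: 0.0, 5.0, 20.0, 42.0, 29.0, 20.0, 0.0 m³/s; ΣQ_DR = 116.0 m³/s.
V = ΣQ_DR · Δt = 116.0 × 1800 s = 2.088 × 10^5 m³.
Over A = 10.6 km², depth = V / A = 19.7 mm.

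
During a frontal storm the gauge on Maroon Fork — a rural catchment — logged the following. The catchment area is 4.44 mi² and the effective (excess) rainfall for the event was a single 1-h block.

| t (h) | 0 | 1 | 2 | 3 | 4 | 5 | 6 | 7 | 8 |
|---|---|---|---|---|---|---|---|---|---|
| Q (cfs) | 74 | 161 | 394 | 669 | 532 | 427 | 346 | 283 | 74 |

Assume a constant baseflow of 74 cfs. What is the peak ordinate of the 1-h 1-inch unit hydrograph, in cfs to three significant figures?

U_p ≈ 743 cfs

Direct runoff: 0.0, 87.0, 320.0, 595.0, 458.0, 353.0, 272.0, 209.0, 0.0 cfs; ΣQ_DR = 2294 cfs, peak = 595.0 cfs.
Runoff depth d = ΣQ_DR·Δt / A = 2294 × 3600 / (4.44 mi²) = 0.8006 in.
The 1-inch UH is the DRH scaled by (1 in)/d, so U_p = 595.0 × 1/0.8006 = 743 cfs.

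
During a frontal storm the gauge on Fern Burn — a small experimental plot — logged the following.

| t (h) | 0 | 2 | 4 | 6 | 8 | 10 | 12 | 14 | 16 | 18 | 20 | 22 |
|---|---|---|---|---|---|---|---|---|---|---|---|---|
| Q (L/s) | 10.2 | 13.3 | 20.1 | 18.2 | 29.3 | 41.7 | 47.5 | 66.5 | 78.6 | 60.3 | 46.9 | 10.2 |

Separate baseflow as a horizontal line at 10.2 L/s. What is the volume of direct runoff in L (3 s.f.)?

Direct-runoff ordinates (Q − Q_b): 0.0, 3.1, 9.9, 8.0, 19.1, 31.5, 37.3, 56.3, 68.4, 50.1, 36.7, 0.0 L/s.
ΣQ_DR = 320.4 L/s.
With Δt = 2 h = 7200 s, V = ΣQ_DR · Δt = 320.4 × 7200 = 2.31 × 10^6 L.

V ≈ 2.31 × 10^6 L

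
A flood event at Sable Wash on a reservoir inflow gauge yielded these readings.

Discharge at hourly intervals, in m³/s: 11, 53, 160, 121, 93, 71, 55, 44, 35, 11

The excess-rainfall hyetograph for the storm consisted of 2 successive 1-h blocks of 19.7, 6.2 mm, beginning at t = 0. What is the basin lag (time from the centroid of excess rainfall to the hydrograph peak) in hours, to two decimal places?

Centroid of excess rainfall: t_c = Σ P_i·t̄_i / ΣP_i = 0.7394 h (block centres at 0.5, 1.5 h).
Hydrograph peak occurs at t = 2 h, so basin lag t_L = 2 − 0.7394 = 1.26 h.

t_L ≈ 1.26 h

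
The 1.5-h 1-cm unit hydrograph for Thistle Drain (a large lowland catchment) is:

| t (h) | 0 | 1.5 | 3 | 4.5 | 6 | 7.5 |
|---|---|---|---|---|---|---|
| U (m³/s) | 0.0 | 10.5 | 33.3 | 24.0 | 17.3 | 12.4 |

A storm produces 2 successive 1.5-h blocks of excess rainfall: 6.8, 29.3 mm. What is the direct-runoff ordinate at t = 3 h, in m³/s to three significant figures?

By discrete convolution, Q_j = Σ (P_i / 10 mm) · U_{j−i}.
At t = 3 h (j=2): Q = (6.8/10)·33.3 + (29.3/10)·10.5 = 53.4 m³/s.

Q ≈ 53.4 m³/s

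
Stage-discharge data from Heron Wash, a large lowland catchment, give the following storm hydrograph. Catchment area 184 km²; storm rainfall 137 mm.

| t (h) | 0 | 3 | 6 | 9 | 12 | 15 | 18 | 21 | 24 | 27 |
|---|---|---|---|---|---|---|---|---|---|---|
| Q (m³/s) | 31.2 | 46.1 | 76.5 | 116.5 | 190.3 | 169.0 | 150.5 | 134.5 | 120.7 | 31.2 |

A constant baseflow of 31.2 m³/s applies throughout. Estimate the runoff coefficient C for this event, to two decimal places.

C ≈ 0.32

ΣQ_DR = 754.5 m³/s; V = ΣQ_DR·Δt = 8.149 × 10^6 m³.
Runoff depth d = V / A = 44.29 mm.
C = d / P = 44.29 / 137 = 0.32.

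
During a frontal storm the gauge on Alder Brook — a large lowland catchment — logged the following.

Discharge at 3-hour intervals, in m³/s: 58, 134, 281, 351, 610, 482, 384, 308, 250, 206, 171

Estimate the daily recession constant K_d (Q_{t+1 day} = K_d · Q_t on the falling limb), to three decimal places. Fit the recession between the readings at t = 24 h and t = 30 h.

Between t = 24 h and t = 30 h the flow falls from 250 to 171 m³/s over 2×3 h = 6 h.
Per-interval ratio K = (171/250)^(1/2) = 0.8270; K_d = K^(24/3) = 0.219.

K_d ≈ 0.219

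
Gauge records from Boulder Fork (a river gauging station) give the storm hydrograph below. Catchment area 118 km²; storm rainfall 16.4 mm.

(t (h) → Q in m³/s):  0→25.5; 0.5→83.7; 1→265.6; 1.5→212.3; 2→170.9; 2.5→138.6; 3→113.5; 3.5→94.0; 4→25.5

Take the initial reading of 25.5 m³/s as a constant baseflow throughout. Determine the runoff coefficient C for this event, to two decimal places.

C ≈ 0.84

ΣQ_DR = 900.1 m³/s; V = ΣQ_DR·Δt = 1.620 × 10^6 m³.
Runoff depth d = V / A = 13.73 mm.
C = d / P = 13.73 / 16.4 = 0.84.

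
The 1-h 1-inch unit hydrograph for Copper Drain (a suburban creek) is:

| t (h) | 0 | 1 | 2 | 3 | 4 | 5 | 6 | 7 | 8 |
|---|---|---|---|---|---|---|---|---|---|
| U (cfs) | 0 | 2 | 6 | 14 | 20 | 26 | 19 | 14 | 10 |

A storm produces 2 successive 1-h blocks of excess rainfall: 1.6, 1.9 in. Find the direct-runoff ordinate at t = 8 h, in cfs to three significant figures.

Q ≈ 42.6 cfs

By discrete convolution, Q_j = Σ (P_i / 1 in) · U_{j−i}.
At t = 8 h (j=8): Q = (1.6/1)·10 + (1.9/1)·14 = 42.6 cfs.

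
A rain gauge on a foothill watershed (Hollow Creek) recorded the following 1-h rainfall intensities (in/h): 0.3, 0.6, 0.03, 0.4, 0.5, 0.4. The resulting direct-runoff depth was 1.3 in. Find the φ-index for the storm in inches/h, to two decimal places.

Only the 5 blocks with intensity above φ contribute runoff: 0.3, 0.6, 0.4, 0.5, 0.4 in/h.
Σ(I−φ)·Δt = d  ⇒  (0.3+0.6+0.4+0.5+0.4 − 5φ)·1 = 1.3
φ = (2.200 − 1.3/1) / 5 = 0.18 in/h.

φ ≈ 0.18 in/h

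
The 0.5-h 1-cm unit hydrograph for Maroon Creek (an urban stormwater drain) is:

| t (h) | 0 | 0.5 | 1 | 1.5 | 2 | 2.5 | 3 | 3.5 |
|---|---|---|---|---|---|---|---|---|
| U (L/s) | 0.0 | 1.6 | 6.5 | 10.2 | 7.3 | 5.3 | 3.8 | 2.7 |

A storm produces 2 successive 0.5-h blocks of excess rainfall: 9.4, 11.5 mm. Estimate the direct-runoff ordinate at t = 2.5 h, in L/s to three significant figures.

Q ≈ 13.4 L/s

By discrete convolution, Q_j = Σ (P_i / 10 mm) · U_{j−i}.
At t = 2.5 h (j=5): Q = (9.4/10)·5.3 + (11.5/10)·7.3 = 13.4 L/s.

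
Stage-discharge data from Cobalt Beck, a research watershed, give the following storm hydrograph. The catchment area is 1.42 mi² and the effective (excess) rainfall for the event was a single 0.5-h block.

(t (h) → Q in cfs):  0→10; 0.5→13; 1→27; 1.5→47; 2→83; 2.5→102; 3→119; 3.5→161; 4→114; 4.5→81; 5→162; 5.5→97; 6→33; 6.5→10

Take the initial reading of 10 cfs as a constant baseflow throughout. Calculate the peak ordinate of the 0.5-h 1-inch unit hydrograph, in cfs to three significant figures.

Direct runoff: 0.0, 3.0, 17.0, 37.0, 73.0, 92.0, 109.0, 151.0, 104.0, 71.0, 152.0, 87.0, 23.0, 0.0 cfs; ΣQ_DR = 919.0 cfs, peak = 152.0 cfs.
Runoff depth d = ΣQ_DR·Δt / A = 919.0 × 1800 / (1.42 mi²) = 0.5014 in.
The 1-inch UH is the DRH scaled by (1 in)/d, so U_p = 152.0 × 1/0.5014 = 303 cfs.

U_p ≈ 303 cfs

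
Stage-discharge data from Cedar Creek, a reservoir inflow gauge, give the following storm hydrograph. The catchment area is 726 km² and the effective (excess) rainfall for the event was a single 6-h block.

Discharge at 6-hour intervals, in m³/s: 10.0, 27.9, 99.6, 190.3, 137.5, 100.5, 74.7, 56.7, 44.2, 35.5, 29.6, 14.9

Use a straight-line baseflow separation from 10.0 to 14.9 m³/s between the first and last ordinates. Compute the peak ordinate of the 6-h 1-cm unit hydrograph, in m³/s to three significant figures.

Direct runoff: 0.00, 17.45, 88.71, 178.96, 125.72, 88.27, 62.03, 43.58, 30.64, 21.49, 15.15, 0.00 m³/s; ΣQ_DR = 672.0 m³/s, peak = 178.96 m³/s.
Runoff depth d = ΣQ_DR·Δt / A = 672.0 × 21600 / (726 km²) = 19.99 mm.
The 1-cm UH is the DRH scaled by (10 mm)/d, so U_p = 178.96 × 10/19.99 = 89.5 m³/s.

U_p ≈ 89.5 m³/s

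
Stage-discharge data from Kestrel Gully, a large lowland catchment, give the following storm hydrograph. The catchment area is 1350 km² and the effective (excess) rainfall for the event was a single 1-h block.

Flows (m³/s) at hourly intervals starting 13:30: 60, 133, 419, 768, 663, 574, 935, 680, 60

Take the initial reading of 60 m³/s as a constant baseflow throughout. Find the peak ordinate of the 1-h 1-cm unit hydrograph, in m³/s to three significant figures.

U_p ≈ 875 m³/s

Direct runoff: 0.0, 73.0, 359.0, 708.0, 603.0, 514.0, 875.0, 620.0, 0.0 m³/s; ΣQ_DR = 3752 m³/s, peak = 875.0 m³/s.
Runoff depth d = ΣQ_DR·Δt / A = 3752 × 3600 / (1350 km²) = 10.01 mm.
The 1-cm UH is the DRH scaled by (10 mm)/d, so U_p = 875.0 × 10/10.01 = 875 m³/s.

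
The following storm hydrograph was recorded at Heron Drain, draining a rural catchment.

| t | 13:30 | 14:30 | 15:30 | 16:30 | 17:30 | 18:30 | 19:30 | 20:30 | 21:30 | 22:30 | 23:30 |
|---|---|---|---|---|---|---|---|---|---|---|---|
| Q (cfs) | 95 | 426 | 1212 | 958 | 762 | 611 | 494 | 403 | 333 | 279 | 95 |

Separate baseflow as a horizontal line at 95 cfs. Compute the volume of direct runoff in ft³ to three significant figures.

Direct-runoff ordinates (Q − Q_b): 0.0, 331.0, 1117.0, 863.0, 667.0, 516.0, 399.0, 308.0, 238.0, 184.0, 0.0 cfs.
ΣQ_DR = 4623 cfs.
With Δt = 1 h = 3600 s, V = ΣQ_DR · Δt = 4623 × 3600 = 1.66 × 10^7 ft³.

V ≈ 1.66 × 10^7 ft³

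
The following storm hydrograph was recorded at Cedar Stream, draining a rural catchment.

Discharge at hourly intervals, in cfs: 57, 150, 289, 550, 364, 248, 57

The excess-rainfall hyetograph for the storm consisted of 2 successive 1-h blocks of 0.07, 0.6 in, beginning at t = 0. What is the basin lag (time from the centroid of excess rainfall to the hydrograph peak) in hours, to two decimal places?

Centroid of excess rainfall: t_c = Σ P_i·t̄_i / ΣP_i = 1.3955 h (block centres at 0.5, 1.5 h).
Hydrograph peak occurs at t = 3 h, so basin lag t_L = 3 − 1.3955 = 1.60 h.

t_L ≈ 1.60 h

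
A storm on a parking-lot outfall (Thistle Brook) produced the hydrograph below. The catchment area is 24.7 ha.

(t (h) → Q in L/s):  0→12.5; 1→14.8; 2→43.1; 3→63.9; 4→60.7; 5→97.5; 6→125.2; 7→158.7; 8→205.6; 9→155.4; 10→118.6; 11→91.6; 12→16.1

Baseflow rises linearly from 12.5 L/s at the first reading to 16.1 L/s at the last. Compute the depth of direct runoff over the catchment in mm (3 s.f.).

Direct runoff: 0.00, 2.00, 30.00, 50.50, 47.00, 83.50, 110.90, 144.10, 190.70, 140.20, 103.10, 75.80, 0.00 L/s; ΣQ_DR = 977.8 L/s.
V = ΣQ_DR · Δt = 977.8 × 3600 s = 3.520 × 10^6 L.
Over A = 24.7 ha, depth = V / A = 14.3 mm.

d ≈ 14.3 mm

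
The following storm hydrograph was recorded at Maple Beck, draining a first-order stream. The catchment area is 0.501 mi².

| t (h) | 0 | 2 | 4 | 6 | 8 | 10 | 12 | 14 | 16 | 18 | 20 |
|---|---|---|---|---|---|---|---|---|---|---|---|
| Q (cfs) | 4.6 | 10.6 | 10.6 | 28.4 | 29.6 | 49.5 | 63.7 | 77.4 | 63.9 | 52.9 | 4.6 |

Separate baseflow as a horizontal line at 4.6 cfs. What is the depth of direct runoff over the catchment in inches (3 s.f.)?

Direct runoff: 0.0, 6.0, 6.0, 23.8, 25.0, 44.9, 59.1, 72.8, 59.3, 48.3, 0.0 cfs; ΣQ_DR = 345.2 cfs.
V = ΣQ_DR · Δt = 345.2 × 7200 s = 2.485 × 10^6 ft³.
Over A = 0.501 mi², depth = V / A = 2.14 in.

d ≈ 2.14 in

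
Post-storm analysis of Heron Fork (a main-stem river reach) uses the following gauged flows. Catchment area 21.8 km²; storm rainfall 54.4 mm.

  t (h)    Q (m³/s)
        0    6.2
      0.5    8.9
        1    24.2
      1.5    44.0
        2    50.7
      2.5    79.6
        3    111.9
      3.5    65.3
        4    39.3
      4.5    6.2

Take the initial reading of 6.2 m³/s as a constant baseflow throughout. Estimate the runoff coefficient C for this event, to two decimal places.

ΣQ_DR = 374.3 m³/s; V = ΣQ_DR·Δt = 6.737 × 10^5 m³.
Runoff depth d = V / A = 30.91 mm.
C = d / P = 30.91 / 54.4 = 0.57.

C ≈ 0.57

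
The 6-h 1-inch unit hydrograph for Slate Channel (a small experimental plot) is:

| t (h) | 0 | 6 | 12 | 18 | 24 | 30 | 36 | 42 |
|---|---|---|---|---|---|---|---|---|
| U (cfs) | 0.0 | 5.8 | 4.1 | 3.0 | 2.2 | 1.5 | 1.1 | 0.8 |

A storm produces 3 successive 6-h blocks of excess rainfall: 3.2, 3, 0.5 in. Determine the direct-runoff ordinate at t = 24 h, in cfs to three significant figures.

By discrete convolution, Q_j = Σ (P_i / 1 in) · U_{j−i}.
At t = 24 h (j=4): Q = (3.2/1)·2.2 + (3/1)·3.0 + (0.5/1)·4.1 = 18.1 cfs.

Q ≈ 18.1 cfs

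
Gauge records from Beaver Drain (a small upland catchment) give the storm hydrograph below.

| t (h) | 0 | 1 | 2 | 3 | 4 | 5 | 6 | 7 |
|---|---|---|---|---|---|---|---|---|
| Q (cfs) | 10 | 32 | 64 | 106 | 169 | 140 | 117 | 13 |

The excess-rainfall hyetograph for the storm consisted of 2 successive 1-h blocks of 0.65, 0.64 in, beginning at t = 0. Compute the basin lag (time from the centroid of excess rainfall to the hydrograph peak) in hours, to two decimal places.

t_L ≈ 3.00 h

Centroid of excess rainfall: t_c = Σ P_i·t̄_i / ΣP_i = 0.9961 h (block centres at 0.5, 1.5 h).
Hydrograph peak occurs at t = 4 h, so basin lag t_L = 4 − 0.9961 = 3.00 h.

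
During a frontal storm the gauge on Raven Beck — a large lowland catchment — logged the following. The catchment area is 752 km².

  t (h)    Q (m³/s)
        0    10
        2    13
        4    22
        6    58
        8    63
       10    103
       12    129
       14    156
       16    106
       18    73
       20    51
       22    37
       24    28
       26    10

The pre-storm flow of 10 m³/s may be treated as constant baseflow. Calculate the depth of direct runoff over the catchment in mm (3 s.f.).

Direct runoff: 0.0, 3.0, 12.0, 48.0, 53.0, 93.0, 119.0, 146.0, 96.0, 63.0, 41.0, 27.0, 18.0, 0.0 m³/s; ΣQ_DR = 719.0 m³/s.
V = ΣQ_DR · Δt = 719.0 × 7200 s = 5.177 × 10^6 m³.
Over A = 752 km², depth = V / A = 6.88 mm.

d ≈ 6.88 mm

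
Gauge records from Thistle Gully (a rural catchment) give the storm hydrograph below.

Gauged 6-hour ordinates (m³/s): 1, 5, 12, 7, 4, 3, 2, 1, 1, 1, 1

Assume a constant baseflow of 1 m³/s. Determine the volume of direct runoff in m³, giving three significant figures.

V ≈ 5.83 × 10^5 m³

Direct-runoff ordinates (Q − Q_b): 0.0, 4.0, 11.0, 6.0, 3.0, 2.0, 1.0, 0.0, 0.0, 0.0, 0.0 m³/s.
ΣQ_DR = 27.00 m³/s.
With Δt = 6 h = 21600 s, V = ΣQ_DR · Δt = 27.00 × 21600 = 5.83 × 10^5 m³.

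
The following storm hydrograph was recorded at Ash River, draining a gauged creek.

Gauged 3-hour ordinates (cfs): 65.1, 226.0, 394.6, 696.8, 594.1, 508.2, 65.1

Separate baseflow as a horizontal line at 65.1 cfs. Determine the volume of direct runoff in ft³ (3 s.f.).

V ≈ 2.26 × 10^7 ft³

Direct-runoff ordinates (Q − Q_b): 0.0, 160.9, 329.5, 631.7, 529.0, 443.1, 0.0 cfs.
ΣQ_DR = 2094 cfs.
With Δt = 3 h = 10800 s, V = ΣQ_DR · Δt = 2094 × 10800 = 2.26 × 10^7 ft³.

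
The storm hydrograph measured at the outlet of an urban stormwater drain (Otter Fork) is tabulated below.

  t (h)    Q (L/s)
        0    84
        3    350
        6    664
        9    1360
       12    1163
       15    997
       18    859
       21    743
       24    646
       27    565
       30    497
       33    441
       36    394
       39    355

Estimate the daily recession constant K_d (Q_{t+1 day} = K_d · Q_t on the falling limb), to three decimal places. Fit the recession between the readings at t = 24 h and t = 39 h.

K_d ≈ 0.384

Between t = 24 h and t = 39 h the flow falls from 646 to 355 L/s over 5×3 h = 15 h.
Per-interval ratio K = (355/646)^(1/5) = 0.8872; K_d = K^(24/3) = 0.384.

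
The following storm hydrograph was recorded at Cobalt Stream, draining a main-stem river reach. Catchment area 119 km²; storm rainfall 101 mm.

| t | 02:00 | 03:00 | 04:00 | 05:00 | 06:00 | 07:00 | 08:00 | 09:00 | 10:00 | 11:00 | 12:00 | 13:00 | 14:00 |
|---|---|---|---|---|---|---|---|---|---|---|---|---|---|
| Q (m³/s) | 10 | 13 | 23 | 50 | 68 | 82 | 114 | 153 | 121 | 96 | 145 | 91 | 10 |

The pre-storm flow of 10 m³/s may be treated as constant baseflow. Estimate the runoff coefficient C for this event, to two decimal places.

C ≈ 0.25

ΣQ_DR = 846.0 m³/s; V = ΣQ_DR·Δt = 3.046 × 10^6 m³.
Runoff depth d = V / A = 25.59 mm.
C = d / P = 25.59 / 101 = 0.25.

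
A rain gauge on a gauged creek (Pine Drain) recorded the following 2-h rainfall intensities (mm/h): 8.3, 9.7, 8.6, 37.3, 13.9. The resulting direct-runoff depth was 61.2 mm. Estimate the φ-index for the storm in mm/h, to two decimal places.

φ ≈ 10.30 mm/h

Only the 2 blocks with intensity above φ contribute runoff: 37.3, 13.9 mm/h.
Σ(I−φ)·Δt = d  ⇒  (37.3+13.9 − 2φ)·2 = 61.2
φ = (51.20 − 61.2/2) / 2 = 10.30 mm/h.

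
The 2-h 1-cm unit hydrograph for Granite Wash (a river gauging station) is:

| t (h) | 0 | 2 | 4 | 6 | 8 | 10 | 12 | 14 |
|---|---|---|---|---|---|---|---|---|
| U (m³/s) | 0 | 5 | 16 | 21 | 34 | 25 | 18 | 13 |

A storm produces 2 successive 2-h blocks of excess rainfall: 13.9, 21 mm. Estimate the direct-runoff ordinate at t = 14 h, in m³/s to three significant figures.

Q ≈ 55.9 m³/s

By discrete convolution, Q_j = Σ (P_i / 10 mm) · U_{j−i}.
At t = 14 h (j=7): Q = (13.9/10)·13 + (21/10)·18 = 55.9 m³/s.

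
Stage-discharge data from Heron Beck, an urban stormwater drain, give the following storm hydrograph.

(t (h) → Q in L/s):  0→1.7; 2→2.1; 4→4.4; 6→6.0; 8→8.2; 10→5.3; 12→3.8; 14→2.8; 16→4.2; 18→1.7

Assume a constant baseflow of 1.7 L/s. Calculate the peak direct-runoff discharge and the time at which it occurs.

Subtracting baseflow gives direct-runoff ordinates: 0.0, 0.4, 2.7, 4.3, 6.5, 3.6, 2.1, 1.1, 2.5, 0.0 L/s.
The maximum is 6.5 L/s, occurring at the reading for t = 8 h.

Q_p = 6.5 L/s at t = 8 h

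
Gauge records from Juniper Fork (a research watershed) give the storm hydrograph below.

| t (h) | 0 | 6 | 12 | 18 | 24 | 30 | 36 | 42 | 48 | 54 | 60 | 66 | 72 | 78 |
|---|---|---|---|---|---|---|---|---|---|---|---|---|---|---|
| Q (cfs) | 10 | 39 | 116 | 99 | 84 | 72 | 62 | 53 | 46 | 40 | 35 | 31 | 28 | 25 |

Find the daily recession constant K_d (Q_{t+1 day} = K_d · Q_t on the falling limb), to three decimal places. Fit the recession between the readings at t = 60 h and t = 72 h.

K_d ≈ 0.640

Between t = 60 h and t = 72 h the flow falls from 35 to 28 cfs over 2×6 h = 12 h.
Per-interval ratio K = (28/35)^(1/2) = 0.8944; K_d = K^(24/6) = 0.640.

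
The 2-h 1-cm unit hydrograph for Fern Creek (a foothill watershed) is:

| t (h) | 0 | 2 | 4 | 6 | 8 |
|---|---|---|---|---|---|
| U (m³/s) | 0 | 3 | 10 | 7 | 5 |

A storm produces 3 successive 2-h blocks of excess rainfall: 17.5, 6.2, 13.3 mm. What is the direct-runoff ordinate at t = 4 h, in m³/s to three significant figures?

By discrete convolution, Q_j = Σ (P_i / 10 mm) · U_{j−i}.
At t = 4 h (j=2): Q = (17.5/10)·10 + (6.2/10)·3 + (13.3/10)·0 = 19.4 m³/s.

Q ≈ 19.4 m³/s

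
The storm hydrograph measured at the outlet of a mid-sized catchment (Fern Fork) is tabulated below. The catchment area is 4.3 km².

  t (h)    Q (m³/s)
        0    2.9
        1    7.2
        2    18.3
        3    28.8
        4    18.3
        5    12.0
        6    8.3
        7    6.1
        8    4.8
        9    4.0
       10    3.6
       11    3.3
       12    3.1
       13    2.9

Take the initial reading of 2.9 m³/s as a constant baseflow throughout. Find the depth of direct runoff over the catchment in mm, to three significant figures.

d ≈ 69.5 mm

Direct runoff: 0.0, 4.3, 15.4, 25.9, 15.4, 9.1, 5.4, 3.2, 1.9, 1.1, 0.7, 0.4, 0.2, 0.0 m³/s; ΣQ_DR = 83.00 m³/s.
V = ΣQ_DR · Δt = 83.00 × 3600 s = 2.988 × 10^5 m³.
Over A = 4.3 km², depth = V / A = 69.5 mm.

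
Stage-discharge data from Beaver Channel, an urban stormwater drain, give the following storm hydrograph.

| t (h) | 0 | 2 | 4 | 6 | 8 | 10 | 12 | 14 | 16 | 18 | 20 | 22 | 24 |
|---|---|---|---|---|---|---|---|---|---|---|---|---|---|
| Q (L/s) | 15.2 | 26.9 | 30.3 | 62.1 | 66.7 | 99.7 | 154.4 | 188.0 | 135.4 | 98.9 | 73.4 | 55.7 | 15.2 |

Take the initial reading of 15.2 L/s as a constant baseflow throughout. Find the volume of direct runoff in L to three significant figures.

Direct-runoff ordinates (Q − Q_b): 0.0, 11.7, 15.1, 46.9, 51.5, 84.5, 139.2, 172.8, 120.2, 83.7, 58.2, 40.5, 0.0 L/s.
ΣQ_DR = 824.3 L/s.
With Δt = 2 h = 7200 s, V = ΣQ_DR · Δt = 824.3 × 7200 = 5.93 × 10^6 L.

V ≈ 5.93 × 10^6 L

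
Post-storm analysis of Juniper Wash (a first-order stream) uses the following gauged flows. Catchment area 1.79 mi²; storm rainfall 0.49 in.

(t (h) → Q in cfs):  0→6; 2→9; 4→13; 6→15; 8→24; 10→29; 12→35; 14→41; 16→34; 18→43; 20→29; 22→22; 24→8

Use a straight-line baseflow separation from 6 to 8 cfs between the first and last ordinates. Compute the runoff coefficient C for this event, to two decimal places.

ΣQ_DR = 217.0 cfs; V = ΣQ_DR·Δt = 1.562 × 10^6 ft³.
Runoff depth d = V / A = 0.3757 in.
C = d / P = 0.3757 / 0.49 = 0.77.

C ≈ 0.77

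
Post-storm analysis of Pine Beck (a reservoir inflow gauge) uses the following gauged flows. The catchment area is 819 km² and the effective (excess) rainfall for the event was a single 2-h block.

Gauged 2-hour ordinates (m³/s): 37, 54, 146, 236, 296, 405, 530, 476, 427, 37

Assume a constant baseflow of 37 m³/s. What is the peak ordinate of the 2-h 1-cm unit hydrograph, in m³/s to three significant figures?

Direct runoff: 0.0, 17.0, 109.0, 199.0, 259.0, 368.0, 493.0, 439.0, 390.0, 0.0 m³/s; ΣQ_DR = 2274 m³/s, peak = 493.0 m³/s.
Runoff depth d = ΣQ_DR·Δt / A = 2274 × 7200 / (819 km²) = 19.99 mm.
The 1-cm UH is the DRH scaled by (10 mm)/d, so U_p = 493.0 × 10/19.99 = 247 m³/s.

U_p ≈ 247 m³/s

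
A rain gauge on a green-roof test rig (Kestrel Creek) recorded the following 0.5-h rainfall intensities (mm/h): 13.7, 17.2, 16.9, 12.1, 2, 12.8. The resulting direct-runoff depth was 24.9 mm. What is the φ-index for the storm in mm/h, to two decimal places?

Only the 5 blocks with intensity above φ contribute runoff: 13.7, 17.2, 16.9, 12.1, 12.8 mm/h.
Σ(I−φ)·Δt = d  ⇒  (13.7+17.2+16.9+12.1+12.8 − 5φ)·0.5 = 24.9
φ = (72.70 − 24.9/0.5) / 5 = 4.58 mm/h.

φ ≈ 4.58 mm/h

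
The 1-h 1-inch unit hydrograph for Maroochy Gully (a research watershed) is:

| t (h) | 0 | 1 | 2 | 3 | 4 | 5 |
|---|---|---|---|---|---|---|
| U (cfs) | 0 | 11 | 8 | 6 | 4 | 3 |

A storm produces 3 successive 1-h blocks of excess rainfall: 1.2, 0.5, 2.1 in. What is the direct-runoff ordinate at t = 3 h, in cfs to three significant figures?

By discrete convolution, Q_j = Σ (P_i / 1 in) · U_{j−i}.
At t = 3 h (j=3): Q = (1.2/1)·6 + (0.5/1)·8 + (2.1/1)·11 = 34.3 cfs.

Q ≈ 34.3 cfs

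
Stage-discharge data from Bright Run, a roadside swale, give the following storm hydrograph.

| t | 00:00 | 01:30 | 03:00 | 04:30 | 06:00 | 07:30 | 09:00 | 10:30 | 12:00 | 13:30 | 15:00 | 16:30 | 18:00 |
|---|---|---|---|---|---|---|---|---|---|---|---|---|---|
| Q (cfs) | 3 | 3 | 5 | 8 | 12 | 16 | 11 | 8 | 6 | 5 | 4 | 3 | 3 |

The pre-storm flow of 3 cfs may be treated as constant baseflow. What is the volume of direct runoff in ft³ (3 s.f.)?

V ≈ 2.59 × 10^5 ft³

Direct-runoff ordinates (Q − Q_b): 0.0, 0.0, 2.0, 5.0, 9.0, 13.0, 8.0, 5.0, 3.0, 2.0, 1.0, 0.0, 0.0 cfs.
ΣQ_DR = 48.00 cfs.
With Δt = 1.5 h = 5400 s, V = ΣQ_DR · Δt = 48.00 × 5400 = 2.59 × 10^5 ft³.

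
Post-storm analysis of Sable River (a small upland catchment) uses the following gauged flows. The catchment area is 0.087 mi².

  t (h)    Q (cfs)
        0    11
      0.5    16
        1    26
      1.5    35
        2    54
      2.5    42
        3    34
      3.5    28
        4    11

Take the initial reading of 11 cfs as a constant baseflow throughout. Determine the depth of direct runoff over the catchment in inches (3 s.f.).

Direct runoff: 0.0, 5.0, 15.0, 24.0, 43.0, 31.0, 23.0, 17.0, 0.0 cfs; ΣQ_DR = 158.0 cfs.
V = ΣQ_DR · Δt = 158.0 × 1800 s = 2.844 × 10^5 ft³.
Over A = 0.087 mi², depth = V / A = 1.41 in.

d ≈ 1.41 in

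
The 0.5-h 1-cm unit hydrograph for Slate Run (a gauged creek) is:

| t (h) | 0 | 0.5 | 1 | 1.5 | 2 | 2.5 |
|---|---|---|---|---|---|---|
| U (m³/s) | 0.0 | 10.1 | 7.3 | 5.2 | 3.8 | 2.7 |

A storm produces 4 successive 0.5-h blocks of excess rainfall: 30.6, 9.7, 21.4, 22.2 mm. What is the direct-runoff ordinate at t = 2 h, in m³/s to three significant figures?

Q ≈ 54.7 m³/s

By discrete convolution, Q_j = Σ (P_i / 10 mm) · U_{j−i}.
At t = 2 h (j=4): Q = (30.6/10)·3.8 + (9.7/10)·5.2 + (21.4/10)·7.3 + (22.2/10)·10.1 = 54.7 m³/s.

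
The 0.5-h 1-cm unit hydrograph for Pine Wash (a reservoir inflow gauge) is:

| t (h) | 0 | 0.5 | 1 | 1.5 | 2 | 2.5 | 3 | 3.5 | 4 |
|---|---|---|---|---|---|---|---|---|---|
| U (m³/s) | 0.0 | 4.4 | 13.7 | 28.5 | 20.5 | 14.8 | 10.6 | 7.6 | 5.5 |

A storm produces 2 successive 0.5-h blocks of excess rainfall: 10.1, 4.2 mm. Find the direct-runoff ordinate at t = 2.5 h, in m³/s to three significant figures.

By discrete convolution, Q_j = Σ (P_i / 10 mm) · U_{j−i}.
At t = 2.5 h (j=5): Q = (10.1/10)·14.8 + (4.2/10)·20.5 = 23.6 m³/s.

Q ≈ 23.6 m³/s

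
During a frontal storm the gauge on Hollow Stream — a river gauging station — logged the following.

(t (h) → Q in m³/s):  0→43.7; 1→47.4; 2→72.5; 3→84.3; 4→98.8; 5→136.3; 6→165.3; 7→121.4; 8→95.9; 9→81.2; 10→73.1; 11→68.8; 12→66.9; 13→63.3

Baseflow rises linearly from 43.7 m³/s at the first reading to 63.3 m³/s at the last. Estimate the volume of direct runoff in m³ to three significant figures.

Direct-runoff ordinates (Q − Q_b): 0.00, 2.19, 25.78, 36.08, 49.07, 85.06, 112.55, 67.15, 40.14, 23.93, 14.32, 8.52, 5.11, 0.00 m³/s.
ΣQ_DR = 469.9 m³/s.
With Δt = 1 h = 3600 s, V = ΣQ_DR · Δt = 469.9 × 3600 = 1.69 × 10^6 m³.

V ≈ 1.69 × 10^6 m³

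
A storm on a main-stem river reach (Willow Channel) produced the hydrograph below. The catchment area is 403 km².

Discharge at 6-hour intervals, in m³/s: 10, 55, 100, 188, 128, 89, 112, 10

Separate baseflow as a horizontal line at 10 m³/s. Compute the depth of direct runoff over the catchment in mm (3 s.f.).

d ≈ 32.8 mm

Direct runoff: 0.0, 45.0, 90.0, 178.0, 118.0, 79.0, 102.0, 0.0 m³/s; ΣQ_DR = 612.0 m³/s.
V = ΣQ_DR · Δt = 612.0 × 21600 s = 1.322 × 10^7 m³.
Over A = 403 km², depth = V / A = 32.8 mm.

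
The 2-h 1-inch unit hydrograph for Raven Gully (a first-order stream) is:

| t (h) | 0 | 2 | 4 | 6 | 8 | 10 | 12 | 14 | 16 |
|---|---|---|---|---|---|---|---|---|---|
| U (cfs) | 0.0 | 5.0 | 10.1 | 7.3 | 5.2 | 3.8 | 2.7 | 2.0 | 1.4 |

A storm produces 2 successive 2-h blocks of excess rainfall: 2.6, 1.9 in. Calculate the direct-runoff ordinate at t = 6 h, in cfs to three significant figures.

Q ≈ 38.2 cfs

By discrete convolution, Q_j = Σ (P_i / 1 in) · U_{j−i}.
At t = 6 h (j=3): Q = (2.6/1)·7.3 + (1.9/1)·10.1 = 38.2 cfs.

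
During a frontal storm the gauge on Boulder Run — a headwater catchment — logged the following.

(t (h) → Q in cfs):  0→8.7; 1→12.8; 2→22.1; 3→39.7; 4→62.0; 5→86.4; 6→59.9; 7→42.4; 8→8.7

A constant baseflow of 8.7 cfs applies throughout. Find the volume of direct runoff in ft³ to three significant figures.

V ≈ 9.52 × 10^5 ft³

Direct-runoff ordinates (Q − Q_b): 0.0, 4.1, 13.4, 31.0, 53.3, 77.7, 51.2, 33.7, 0.0 cfs.
ΣQ_DR = 264.4 cfs.
With Δt = 1 h = 3600 s, V = ΣQ_DR · Δt = 264.4 × 3600 = 9.52 × 10^5 ft³.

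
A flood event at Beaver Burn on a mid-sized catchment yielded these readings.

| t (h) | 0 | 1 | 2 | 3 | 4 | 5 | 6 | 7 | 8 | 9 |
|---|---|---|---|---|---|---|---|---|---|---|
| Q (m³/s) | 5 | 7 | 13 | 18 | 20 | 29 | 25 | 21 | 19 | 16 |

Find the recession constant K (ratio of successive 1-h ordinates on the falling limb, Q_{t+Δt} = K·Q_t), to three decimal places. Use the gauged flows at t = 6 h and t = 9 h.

K ≈ 0.862

Using the recession-limb readings at t = 6 h and t = 9 h: Q falls from 25 to 16 m³/s over 3 intervals.
K = (Q₂/Q₁)^(1/3) = (16/25)^(1/3) = 0.862.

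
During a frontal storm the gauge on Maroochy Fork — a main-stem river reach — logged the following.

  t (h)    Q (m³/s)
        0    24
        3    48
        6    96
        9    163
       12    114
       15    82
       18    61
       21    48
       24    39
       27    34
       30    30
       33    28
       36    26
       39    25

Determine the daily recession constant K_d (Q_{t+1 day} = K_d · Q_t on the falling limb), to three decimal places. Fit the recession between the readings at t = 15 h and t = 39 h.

Between t = 15 h and t = 39 h the flow falls from 82 to 25 m³/s over 8×3 h = 24 h.
Per-interval ratio K = (25/82)^(1/8) = 0.8620; K_d = K^(24/3) = 0.305.

K_d ≈ 0.305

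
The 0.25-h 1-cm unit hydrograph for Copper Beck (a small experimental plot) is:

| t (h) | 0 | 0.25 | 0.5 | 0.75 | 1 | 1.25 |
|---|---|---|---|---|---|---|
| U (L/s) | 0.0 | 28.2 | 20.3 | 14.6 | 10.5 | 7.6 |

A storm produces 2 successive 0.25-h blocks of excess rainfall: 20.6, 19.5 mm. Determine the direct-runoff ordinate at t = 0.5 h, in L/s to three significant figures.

By discrete convolution, Q_j = Σ (P_i / 10 mm) · U_{j−i}.
At t = 0.5 h (j=2): Q = (20.6/10)·20.3 + (19.5/10)·28.2 = 96.8 L/s.

Q ≈ 96.8 L/s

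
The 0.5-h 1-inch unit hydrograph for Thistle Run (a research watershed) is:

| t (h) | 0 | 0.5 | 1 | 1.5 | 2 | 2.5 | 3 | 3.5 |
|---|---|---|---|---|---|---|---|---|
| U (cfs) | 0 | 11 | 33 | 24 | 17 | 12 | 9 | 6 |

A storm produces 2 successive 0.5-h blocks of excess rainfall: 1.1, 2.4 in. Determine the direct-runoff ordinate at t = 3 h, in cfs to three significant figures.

Q ≈ 38.7 cfs

By discrete convolution, Q_j = Σ (P_i / 1 in) · U_{j−i}.
At t = 3 h (j=6): Q = (1.1/1)·9 + (2.4/1)·12 = 38.7 cfs.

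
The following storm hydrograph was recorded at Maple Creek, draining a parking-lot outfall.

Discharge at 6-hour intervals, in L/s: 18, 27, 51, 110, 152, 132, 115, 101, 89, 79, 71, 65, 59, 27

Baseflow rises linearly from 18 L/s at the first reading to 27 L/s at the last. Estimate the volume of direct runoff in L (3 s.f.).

Direct-runoff ordinates (Q − Q_b): 0.00, 8.31, 31.62, 89.92, 131.23, 110.54, 92.85, 78.15, 65.46, 54.77, 46.08, 39.38, 32.69, 0.00 L/s.
ΣQ_DR = 781.0 L/s.
With Δt = 6 h = 21600 s, V = ΣQ_DR · Δt = 781.0 × 21600 = 1.69 × 10^7 L.

V ≈ 1.69 × 10^7 L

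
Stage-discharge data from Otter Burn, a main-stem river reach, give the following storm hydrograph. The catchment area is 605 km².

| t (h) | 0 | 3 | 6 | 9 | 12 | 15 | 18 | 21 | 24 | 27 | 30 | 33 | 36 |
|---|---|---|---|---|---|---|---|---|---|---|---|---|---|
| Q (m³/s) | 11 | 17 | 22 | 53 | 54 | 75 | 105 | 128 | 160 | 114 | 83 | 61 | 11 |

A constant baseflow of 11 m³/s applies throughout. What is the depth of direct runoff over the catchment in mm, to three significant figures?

d ≈ 13.4 mm

Direct runoff: 0.0, 6.0, 11.0, 42.0, 43.0, 64.0, 94.0, 117.0, 149.0, 103.0, 72.0, 50.0, 0.0 m³/s; ΣQ_DR = 751.0 m³/s.
V = ΣQ_DR · Δt = 751.0 × 10800 s = 8.111 × 10^6 m³.
Over A = 605 km², depth = V / A = 13.4 mm.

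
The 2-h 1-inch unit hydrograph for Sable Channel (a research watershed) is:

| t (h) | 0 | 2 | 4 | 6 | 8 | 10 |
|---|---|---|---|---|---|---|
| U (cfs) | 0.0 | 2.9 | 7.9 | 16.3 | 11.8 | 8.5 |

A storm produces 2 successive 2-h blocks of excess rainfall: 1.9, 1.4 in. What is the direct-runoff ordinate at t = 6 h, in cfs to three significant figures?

Q ≈ 42.0 cfs

By discrete convolution, Q_j = Σ (P_i / 1 in) · U_{j−i}.
At t = 6 h (j=3): Q = (1.9/1)·16.3 + (1.4/1)·7.9 = 42.0 cfs.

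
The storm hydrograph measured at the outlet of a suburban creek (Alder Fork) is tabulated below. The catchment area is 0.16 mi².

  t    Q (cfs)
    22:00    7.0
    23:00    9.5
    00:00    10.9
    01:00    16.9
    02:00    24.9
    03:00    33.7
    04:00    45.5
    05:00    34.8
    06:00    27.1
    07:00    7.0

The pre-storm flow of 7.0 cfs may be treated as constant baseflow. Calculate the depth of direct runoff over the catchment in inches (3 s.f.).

d ≈ 1.43 in

Direct runoff: 0.0, 2.5, 3.9, 9.9, 17.9, 26.7, 38.5, 27.8, 20.1, 0.0 cfs; ΣQ_DR = 147.3 cfs.
V = ΣQ_DR · Δt = 147.3 × 3600 s = 5.303 × 10^5 ft³.
Over A = 0.16 mi², depth = V / A = 1.43 in.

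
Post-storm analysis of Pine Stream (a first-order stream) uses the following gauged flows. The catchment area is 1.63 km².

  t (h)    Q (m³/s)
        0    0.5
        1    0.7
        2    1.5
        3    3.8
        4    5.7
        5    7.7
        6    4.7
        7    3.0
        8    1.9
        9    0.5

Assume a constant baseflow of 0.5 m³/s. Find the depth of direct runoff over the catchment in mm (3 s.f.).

d ≈ 55.2 mm

Direct runoff: 0.0, 0.2, 1.0, 3.3, 5.2, 7.2, 4.2, 2.5, 1.4, 0.0 m³/s; ΣQ_DR = 25.00 m³/s.
V = ΣQ_DR · Δt = 25.00 × 3600 s = 90000 m³.
Over A = 1.63 km², depth = V / A = 55.2 mm.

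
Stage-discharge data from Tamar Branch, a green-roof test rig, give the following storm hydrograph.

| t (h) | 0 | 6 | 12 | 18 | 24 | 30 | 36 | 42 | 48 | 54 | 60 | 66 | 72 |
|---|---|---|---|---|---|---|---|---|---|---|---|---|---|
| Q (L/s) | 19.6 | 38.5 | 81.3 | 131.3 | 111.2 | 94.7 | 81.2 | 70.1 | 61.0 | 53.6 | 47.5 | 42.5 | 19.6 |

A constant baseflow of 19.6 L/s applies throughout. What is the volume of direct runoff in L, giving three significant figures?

Direct-runoff ordinates (Q − Q_b): 0.0, 18.9, 61.7, 111.7, 91.6, 75.1, 61.6, 50.5, 41.4, 34.0, 27.9, 22.9, 0.0 L/s.
ΣQ_DR = 597.3 L/s.
With Δt = 6 h = 21600 s, V = ΣQ_DR · Δt = 597.3 × 21600 = 1.29 × 10^7 L.

V ≈ 1.29 × 10^7 L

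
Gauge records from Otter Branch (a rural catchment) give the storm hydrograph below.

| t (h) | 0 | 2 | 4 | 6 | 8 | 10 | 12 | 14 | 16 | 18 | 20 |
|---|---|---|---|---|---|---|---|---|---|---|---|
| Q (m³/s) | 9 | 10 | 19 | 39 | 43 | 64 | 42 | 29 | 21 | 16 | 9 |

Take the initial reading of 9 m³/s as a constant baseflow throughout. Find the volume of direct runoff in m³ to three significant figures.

V ≈ 1.45 × 10^6 m³

Direct-runoff ordinates (Q − Q_b): 0.0, 1.0, 10.0, 30.0, 34.0, 55.0, 33.0, 20.0, 12.0, 7.0, 0.0 m³/s.
ΣQ_DR = 202.0 m³/s.
With Δt = 2 h = 7200 s, V = ΣQ_DR · Δt = 202.0 × 7200 = 1.45 × 10^6 m³.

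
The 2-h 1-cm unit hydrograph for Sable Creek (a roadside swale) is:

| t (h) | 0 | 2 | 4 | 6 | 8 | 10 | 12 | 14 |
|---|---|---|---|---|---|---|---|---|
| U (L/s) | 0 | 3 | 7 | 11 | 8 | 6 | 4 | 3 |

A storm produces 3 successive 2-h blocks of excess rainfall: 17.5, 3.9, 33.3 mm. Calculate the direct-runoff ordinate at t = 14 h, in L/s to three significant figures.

Q ≈ 26.8 L/s

By discrete convolution, Q_j = Σ (P_i / 10 mm) · U_{j−i}.
At t = 14 h (j=7): Q = (17.5/10)·3 + (3.9/10)·4 + (33.3/10)·6 = 26.8 L/s.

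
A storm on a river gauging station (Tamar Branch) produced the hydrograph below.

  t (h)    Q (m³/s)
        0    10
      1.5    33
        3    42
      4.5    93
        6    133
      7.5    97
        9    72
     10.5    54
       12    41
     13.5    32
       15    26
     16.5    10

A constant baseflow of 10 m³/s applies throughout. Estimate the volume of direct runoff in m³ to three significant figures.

Direct-runoff ordinates (Q − Q_b): 0.0, 23.0, 32.0, 83.0, 123.0, 87.0, 62.0, 44.0, 31.0, 22.0, 16.0, 0.0 m³/s.
ΣQ_DR = 523.0 m³/s.
With Δt = 1.5 h = 5400 s, V = ΣQ_DR · Δt = 523.0 × 5400 = 2.82 × 10^6 m³.

V ≈ 2.82 × 10^6 m³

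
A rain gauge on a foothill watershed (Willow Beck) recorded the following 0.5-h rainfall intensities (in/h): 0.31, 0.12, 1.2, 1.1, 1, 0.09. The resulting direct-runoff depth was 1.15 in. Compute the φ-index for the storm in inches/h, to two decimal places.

φ ≈ 0.33 in/h

Only the 3 blocks with intensity above φ contribute runoff: 1.2, 1.1, 1 in/h.
Σ(I−φ)·Δt = d  ⇒  (1.2+1.1+1 − 3φ)·0.5 = 1.15
φ = (3.300 − 1.15/0.5) / 3 = 0.33 in/h.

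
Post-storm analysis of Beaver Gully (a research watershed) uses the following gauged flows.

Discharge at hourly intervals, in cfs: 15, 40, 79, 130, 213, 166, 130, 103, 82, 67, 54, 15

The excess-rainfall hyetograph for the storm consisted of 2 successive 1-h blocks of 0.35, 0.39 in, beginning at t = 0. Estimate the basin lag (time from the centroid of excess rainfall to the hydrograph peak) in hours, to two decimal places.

Centroid of excess rainfall: t_c = Σ P_i·t̄_i / ΣP_i = 1.0270 h (block centres at 0.5, 1.5 h).
Hydrograph peak occurs at t = 4 h, so basin lag t_L = 4 − 1.0270 = 2.97 h.

t_L ≈ 2.97 h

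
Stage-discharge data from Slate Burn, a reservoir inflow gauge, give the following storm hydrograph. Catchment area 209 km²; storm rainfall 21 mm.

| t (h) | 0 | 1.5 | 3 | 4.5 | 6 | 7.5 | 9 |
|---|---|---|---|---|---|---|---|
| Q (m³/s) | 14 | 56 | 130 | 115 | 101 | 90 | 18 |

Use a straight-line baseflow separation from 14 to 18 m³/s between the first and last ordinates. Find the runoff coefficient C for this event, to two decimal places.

C ≈ 0.51

ΣQ_DR = 412.0 m³/s; V = ΣQ_DR·Δt = 2.225 × 10^6 m³.
Runoff depth d = V / A = 10.64 mm.
C = d / P = 10.64 / 21 = 0.51.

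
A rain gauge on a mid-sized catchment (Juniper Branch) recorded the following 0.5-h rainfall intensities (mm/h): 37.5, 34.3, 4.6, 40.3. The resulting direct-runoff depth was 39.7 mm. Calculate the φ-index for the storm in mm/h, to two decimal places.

Only the 3 blocks with intensity above φ contribute runoff: 37.5, 34.3, 40.3 mm/h.
Σ(I−φ)·Δt = d  ⇒  (37.5+34.3+40.3 − 3φ)·0.5 = 39.7
φ = (112.1 − 39.7/0.5) / 3 = 10.90 mm/h.

φ ≈ 10.90 mm/h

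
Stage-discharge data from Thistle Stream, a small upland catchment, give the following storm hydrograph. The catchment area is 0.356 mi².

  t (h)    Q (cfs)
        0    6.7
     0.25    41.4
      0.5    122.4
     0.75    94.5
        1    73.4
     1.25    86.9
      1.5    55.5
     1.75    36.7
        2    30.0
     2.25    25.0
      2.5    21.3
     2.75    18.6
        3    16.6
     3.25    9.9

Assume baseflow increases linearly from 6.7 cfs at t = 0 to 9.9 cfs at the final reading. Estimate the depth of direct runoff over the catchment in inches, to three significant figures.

d ≈ 0.569 in

Direct runoff: 0.00, 34.45, 115.21, 87.06, 65.72, 78.97, 47.32, 28.28, 21.33, 16.08, 12.14, 9.19, 6.95, 0.00 cfs; ΣQ_DR = 522.7 cfs.
V = ΣQ_DR · Δt = 522.7 × 900 s = 4.704 × 10^5 ft³.
Over A = 0.356 mi², depth = V / A = 0.569 in.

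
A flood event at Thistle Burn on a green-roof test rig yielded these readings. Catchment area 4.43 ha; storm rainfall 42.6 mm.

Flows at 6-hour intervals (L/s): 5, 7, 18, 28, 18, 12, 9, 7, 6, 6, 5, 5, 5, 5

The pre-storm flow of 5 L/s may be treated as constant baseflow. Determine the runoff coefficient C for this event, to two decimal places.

ΣQ_DR = 66.00 L/s; V = ΣQ_DR·Δt = 1.426 × 10^6 L.
Runoff depth d = V / A = 32.18 mm.
C = d / P = 32.18 / 42.6 = 0.76.

C ≈ 0.76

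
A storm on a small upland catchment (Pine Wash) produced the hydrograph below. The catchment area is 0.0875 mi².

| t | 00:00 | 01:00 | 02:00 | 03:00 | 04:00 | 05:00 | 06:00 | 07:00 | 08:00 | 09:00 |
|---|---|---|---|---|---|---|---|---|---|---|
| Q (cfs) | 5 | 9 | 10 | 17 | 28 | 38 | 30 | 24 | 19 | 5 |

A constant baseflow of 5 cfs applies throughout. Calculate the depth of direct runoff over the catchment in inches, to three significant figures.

d ≈ 2.39 in

Direct runoff: 0.0, 4.0, 5.0, 12.0, 23.0, 33.0, 25.0, 19.0, 14.0, 0.0 cfs; ΣQ_DR = 135.0 cfs.
V = ΣQ_DR · Δt = 135.0 × 3600 s = 4.860 × 10^5 ft³.
Over A = 0.0875 mi², depth = V / A = 2.39 in.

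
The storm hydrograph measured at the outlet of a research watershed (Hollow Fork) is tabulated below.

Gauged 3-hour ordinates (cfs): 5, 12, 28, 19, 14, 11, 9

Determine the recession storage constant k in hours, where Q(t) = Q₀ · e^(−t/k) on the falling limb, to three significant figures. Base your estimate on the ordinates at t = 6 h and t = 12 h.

On the falling limb, Q drops from 28 to 14 cfs between t = 6 h and t = 12 h (Δt = 6 h).
k = −Δt / ln(Q₂/Q₁) = −6 / ln(14/28) = 8.66 h.

k ≈ 8.66 h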